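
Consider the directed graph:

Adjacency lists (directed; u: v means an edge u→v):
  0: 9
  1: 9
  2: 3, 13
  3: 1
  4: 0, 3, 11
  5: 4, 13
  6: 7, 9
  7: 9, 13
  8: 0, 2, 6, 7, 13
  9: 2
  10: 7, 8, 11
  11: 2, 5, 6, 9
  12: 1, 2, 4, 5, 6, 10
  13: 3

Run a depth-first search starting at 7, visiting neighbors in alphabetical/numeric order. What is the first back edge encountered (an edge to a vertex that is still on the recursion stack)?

DFS from 7 (visiting neighbors in alphabetical/numeric order); mark gray on enter, black on exit:
7 gray
  9 gray
    2 gray
      3 gray
        1 gray
          1→9: 9 is gray → back edge
First back edge: 1 → 9.

1->9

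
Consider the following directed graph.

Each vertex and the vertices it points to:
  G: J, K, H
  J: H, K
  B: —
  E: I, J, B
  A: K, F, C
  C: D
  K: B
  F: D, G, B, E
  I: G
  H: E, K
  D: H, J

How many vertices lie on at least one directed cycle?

5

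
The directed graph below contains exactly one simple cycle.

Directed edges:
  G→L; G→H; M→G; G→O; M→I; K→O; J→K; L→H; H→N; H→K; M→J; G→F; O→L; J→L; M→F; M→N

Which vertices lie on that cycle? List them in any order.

H, K, L, O

DFS with gray/black marking from H:
H gray
  N gray
  N black
  K gray
    O gray
      L gray
        L→H: H is gray → back edge
Back edge closes the cycle H → K → O → L → H; its vertices are {H, K, L, O}.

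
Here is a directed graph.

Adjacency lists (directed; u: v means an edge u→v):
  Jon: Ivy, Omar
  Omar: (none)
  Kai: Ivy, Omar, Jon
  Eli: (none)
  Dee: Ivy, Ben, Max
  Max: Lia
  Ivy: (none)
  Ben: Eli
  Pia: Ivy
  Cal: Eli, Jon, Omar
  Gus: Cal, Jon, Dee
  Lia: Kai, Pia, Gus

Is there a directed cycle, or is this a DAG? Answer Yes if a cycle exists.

Yes

DFS with white/gray/black marking, starting from Jon:
Jon gray
  Ivy gray
  Ivy black
  Omar gray
  Omar black
Jon black
Kai gray
  Kai→Ivy: Ivy black — skip
  Kai→Omar: Omar black — skip
  Kai→Jon: Jon black — skip
Kai black
Eli gray
Eli black
Dee gray
  Dee→Ivy: Ivy black — skip
  Ben gray
    Ben→Eli: Eli black — skip
  Ben black
  Max gray
    Lia gray
      Lia→Kai: Kai black — skip
      Pia gray
        Pia→Ivy: Ivy black — skip
      Pia black
      Gus gray
        Cal gray
          Cal→Eli: Eli black — skip
          Cal→Jon: Jon black — skip
          Cal→Omar: Omar black — skip
        Cal black
        Gus→Jon: Jon black — skip
        Gus→Dee: Dee is gray → back edge
Back edge found, so a cycle exists: Dee → Max → Lia → Gus → Dee.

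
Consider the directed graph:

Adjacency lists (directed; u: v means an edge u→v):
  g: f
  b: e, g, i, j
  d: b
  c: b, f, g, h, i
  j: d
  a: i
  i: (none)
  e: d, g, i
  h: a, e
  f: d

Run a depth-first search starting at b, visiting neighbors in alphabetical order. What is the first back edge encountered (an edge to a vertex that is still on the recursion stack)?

DFS from b (visiting neighbors in alphabetical order); mark gray on enter, black on exit:
b gray
  e gray
    d gray
      d→b: b is gray → back edge
First back edge: d → b.

d->b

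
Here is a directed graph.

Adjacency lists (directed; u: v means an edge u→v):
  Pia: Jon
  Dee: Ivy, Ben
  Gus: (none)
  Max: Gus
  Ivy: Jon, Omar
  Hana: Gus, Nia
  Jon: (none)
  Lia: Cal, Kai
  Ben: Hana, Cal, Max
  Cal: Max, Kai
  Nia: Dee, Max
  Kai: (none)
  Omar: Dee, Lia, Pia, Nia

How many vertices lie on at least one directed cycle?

6

A vertex is on a directed cycle iff it belongs to a strongly connected component of size ≥ 2 (or has a self-loop).
The vertices on cycles are {Ben, Dee, Ivy, Nia, Hana, Omar} — 6 in total.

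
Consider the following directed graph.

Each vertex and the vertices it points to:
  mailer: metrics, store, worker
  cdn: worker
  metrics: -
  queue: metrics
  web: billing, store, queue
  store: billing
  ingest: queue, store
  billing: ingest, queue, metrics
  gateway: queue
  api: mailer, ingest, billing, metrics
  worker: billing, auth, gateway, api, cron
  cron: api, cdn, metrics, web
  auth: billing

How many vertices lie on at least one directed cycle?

A vertex is on a directed cycle iff it belongs to a strongly connected component of size ≥ 2 (or has a self-loop).
The vertices on cycles are {api, cdn, cron, store, ingest, mailer, worker, billing} — 8 in total.

8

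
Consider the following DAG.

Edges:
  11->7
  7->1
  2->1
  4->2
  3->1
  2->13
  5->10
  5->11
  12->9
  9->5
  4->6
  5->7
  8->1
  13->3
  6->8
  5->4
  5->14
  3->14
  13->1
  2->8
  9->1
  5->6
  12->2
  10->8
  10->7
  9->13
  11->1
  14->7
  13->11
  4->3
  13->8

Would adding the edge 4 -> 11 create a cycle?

Adding 4→11 creates a cycle iff 11 can already reach 4.
Explore from 11: no path reaches 4. The graph stays acyclic.

No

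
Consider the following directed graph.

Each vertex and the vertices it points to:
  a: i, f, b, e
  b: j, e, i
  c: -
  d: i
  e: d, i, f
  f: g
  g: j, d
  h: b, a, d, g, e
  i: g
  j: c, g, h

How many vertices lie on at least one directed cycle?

A vertex is on a directed cycle iff it belongs to a strongly connected component of size ≥ 2 (or has a self-loop).
The vertices on cycles are {a, b, d, e, f, g, h, i, j} — 9 in total.

9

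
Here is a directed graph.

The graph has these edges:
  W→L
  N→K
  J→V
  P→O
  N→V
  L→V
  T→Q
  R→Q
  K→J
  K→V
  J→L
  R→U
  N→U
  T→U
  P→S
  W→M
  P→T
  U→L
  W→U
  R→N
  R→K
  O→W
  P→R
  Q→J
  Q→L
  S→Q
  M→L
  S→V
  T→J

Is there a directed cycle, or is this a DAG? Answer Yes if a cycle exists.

DFS with white/gray/black marking, starting from K:
K gray
  V gray
  V black
  J gray
    J→V: V black — skip
    L gray
      L→V: V black — skip
    L black
  J black
K black
M gray
  M→L: L black — skip
M black
N gray
  N→V: V black — skip
  U gray
    U→L: L black — skip
  U black
  N→K: K black — skip
N black
O gray
  W gray
    W→L: L black — skip
    W→M: M black — skip
    W→U: U black — skip
  W black
O black
P gray
  S gray
    Q gray
      Q→J: J black — skip
      Q→L: L black — skip
    Q black
    S→V: V black — skip
  S black
  T gray
    T→Q: Q black — skip
    T→U: U black — skip
    T→J: J black — skip
  T black
  P→O: O black — skip
  R gray
    R→U: U black — skip
    R→Q: Q black — skip
    R→K: K black — skip
    R→N: N black — skip
  R black
P black
Every edge goes to a white or black vertex — no back edge, so the graph is acyclic.

No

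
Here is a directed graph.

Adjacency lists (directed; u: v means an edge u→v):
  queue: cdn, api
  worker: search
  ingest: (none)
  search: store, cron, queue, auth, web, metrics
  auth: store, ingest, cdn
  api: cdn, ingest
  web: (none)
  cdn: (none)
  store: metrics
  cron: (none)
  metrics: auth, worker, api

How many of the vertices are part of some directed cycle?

5

A vertex is on a directed cycle iff it belongs to a strongly connected component of size ≥ 2 (or has a self-loop).
The vertices on cycles are {auth, store, search, worker, metrics} — 5 in total.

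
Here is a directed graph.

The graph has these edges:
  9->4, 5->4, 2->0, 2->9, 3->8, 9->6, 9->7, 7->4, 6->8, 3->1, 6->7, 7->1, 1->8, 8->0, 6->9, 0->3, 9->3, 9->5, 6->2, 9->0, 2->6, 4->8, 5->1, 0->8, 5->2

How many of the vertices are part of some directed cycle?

8

A vertex is on a directed cycle iff it belongs to a strongly connected component of size ≥ 2 (or has a self-loop).
The vertices on cycles are {0, 1, 2, 3, 5, 6, 8, 9} — 8 in total.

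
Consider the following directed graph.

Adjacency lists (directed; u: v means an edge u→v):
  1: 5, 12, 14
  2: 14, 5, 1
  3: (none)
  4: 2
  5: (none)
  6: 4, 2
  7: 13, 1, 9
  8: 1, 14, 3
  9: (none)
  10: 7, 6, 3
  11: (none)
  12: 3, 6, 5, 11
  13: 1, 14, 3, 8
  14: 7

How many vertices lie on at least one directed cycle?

A vertex is on a directed cycle iff it belongs to a strongly connected component of size ≥ 2 (or has a self-loop).
The vertices on cycles are {1, 2, 4, 6, 7, 8, 12, 13, 14} — 9 in total.

9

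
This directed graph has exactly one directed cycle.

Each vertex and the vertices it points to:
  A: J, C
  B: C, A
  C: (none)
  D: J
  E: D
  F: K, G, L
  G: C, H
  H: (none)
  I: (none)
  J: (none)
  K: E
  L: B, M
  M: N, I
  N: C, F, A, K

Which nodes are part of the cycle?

F, L, M, N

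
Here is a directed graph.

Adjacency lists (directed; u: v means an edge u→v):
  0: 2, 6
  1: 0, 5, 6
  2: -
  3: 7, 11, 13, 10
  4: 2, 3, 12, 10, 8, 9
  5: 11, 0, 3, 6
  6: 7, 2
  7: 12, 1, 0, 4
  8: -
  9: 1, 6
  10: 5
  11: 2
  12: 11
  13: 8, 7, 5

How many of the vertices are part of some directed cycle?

A vertex is on a directed cycle iff it belongs to a strongly connected component of size ≥ 2 (or has a self-loop).
The vertices on cycles are {0, 1, 3, 4, 5, 6, 7, 9, 10, 13} — 10 in total.

10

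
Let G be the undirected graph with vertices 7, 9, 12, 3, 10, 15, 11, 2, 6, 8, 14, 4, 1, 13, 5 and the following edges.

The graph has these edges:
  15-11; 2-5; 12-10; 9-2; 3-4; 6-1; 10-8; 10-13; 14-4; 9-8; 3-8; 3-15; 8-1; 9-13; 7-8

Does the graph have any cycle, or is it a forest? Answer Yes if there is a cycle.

Yes

DFS, tracking each vertex's parent; an edge to a visited non-parent vertex closes a cycle.
Start from 6:
visit 6 (parent –)
  visit 1 (parent 6)
    visit 8 (parent 1)
      8–1: parent, skip
      visit 3 (parent 8)
        visit 4 (parent 3)
          4–3: parent, skip
          visit 14 (parent 4)
            14–4: parent, skip
        visit 15 (parent 3)
          visit 11 (parent 15)
            11–15: parent, skip
          15–3: parent, skip
        3–8: parent, skip
      visit 9 (parent 8)
        visit 2 (parent 9)
          visit 5 (parent 2)
            5–2: parent, skip
          2–9: parent, skip
        9–8: parent, skip
        visit 13 (parent 9)
          visit 10 (parent 13)
            10–13: parent, skip
            visit 12 (parent 10)
              12–10: parent, skip
            10–8: 8 visited and ≠ parent → cycle
Cycle: 8 – 9 – 13 – 10 – 8.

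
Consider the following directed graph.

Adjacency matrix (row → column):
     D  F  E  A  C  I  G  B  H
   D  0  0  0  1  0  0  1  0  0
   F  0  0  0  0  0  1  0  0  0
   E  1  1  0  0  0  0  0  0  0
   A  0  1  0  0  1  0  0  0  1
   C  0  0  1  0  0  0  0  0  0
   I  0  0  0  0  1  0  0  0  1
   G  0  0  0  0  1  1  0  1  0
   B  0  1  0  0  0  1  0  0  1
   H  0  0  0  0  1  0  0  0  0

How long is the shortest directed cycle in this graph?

4

For each vertex v, BFS finds the shortest path from v back to v.
The shortest such closed walk is E → D → G → C → E, length 4.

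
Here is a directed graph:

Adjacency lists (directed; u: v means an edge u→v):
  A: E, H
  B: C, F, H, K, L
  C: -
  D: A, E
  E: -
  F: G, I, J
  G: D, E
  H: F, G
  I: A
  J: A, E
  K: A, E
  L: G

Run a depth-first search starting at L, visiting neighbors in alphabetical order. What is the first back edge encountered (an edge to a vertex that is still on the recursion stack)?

F→G

DFS from L (visiting neighbors in alphabetical order); mark gray on enter, black on exit:
L gray
  G gray
    D gray
      A gray
        E gray
        E black
        H gray
          F gray
            F→G: G is gray → back edge
First back edge: F → G.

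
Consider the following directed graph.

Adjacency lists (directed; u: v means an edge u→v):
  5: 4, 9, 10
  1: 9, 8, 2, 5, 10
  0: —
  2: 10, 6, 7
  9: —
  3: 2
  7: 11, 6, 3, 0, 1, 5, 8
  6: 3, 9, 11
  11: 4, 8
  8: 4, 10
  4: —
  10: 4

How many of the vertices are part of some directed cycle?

5

A vertex is on a directed cycle iff it belongs to a strongly connected component of size ≥ 2 (or has a self-loop).
The vertices on cycles are {1, 2, 3, 6, 7} — 5 in total.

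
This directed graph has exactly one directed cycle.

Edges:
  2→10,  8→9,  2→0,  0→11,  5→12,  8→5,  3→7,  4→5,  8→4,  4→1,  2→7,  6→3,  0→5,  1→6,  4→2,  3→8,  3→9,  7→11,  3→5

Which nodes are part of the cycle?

1, 3, 4, 6, 8

DFS with gray/black marking from 3:
3 gray
  8 gray
    9 gray
    9 black
    4 gray
      1 gray
        6 gray
          6→3: 3 is gray → back edge
Back edge closes the cycle 3 → 8 → 4 → 1 → 6 → 3; its vertices are {1, 3, 4, 6, 8}.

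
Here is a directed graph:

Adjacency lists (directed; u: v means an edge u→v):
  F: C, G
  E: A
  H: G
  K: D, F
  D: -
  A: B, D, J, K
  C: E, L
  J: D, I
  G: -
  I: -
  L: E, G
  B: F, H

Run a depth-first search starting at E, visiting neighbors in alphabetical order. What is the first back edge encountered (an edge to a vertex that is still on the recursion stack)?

DFS from E (visiting neighbors in alphabetical order); mark gray on enter, black on exit:
E gray
  A gray
    B gray
      F gray
        C gray
          C→E: E is gray → back edge
First back edge: C → E.

C→E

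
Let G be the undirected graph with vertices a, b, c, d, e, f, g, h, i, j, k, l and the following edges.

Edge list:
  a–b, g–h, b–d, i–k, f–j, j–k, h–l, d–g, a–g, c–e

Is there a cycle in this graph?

DFS, tracking each vertex's parent; an edge to a visited non-parent vertex closes a cycle.
Start from h:
visit h (parent –)
  visit g (parent h)
    g–h: parent, skip
    visit d (parent g)
      visit b (parent d)
        visit a (parent b)
          a–g: g visited and ≠ parent → cycle
Cycle: g – d – b – a – g.

Yes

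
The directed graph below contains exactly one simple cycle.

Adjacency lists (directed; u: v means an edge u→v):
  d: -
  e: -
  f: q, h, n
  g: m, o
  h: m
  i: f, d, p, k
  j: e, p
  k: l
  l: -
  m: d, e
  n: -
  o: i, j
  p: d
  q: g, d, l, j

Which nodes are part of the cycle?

f, g, i, o, q

DFS with gray/black marking from o:
o gray
  i gray
    f gray
      q gray
        g gray
          m gray
            d gray
            d black
            e gray
            e black
          m black
          g→o: o is gray → back edge
Back edge closes the cycle o → i → f → q → g → o; its vertices are {f, g, i, o, q}.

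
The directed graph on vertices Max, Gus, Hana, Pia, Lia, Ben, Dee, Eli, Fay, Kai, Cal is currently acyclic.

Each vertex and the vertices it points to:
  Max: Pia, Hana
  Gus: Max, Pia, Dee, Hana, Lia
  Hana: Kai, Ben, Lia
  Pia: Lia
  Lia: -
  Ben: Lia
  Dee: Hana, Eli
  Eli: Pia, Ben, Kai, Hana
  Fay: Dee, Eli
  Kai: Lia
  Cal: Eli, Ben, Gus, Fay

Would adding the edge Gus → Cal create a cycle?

Yes

Adding Gus→Cal creates a cycle iff Cal can already reach Gus.
Path from Cal: Cal → Gus.
So Cal → … → Gus → Cal is a cycle.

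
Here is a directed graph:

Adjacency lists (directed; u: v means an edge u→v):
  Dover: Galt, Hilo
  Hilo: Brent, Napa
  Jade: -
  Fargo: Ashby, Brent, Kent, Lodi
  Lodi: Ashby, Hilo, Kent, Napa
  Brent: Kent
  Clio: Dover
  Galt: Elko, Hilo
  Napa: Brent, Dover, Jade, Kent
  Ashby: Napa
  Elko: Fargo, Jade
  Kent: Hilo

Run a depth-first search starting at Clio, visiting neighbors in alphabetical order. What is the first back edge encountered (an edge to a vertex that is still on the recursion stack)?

DFS from Clio (visiting neighbors in alphabetical order); mark gray on enter, black on exit:
Clio gray
  Dover gray
    Galt gray
      Elko gray
        Fargo gray
          Ashby gray
            Napa gray
              Brent gray
                Kent gray
                  Hilo gray
                    Hilo→Brent: Brent is gray → back edge
First back edge: Hilo → Brent.

Hilo→Brent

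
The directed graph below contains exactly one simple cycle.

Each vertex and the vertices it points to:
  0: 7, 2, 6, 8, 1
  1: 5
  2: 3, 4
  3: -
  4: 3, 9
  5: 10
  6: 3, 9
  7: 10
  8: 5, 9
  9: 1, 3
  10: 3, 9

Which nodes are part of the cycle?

DFS with gray/black marking from 1:
1 gray
  5 gray
    10 gray
      3 gray
      3 black
      9 gray
        9→1: 1 is gray → back edge
Back edge closes the cycle 1 → 5 → 10 → 9 → 1; its vertices are {1, 5, 9, 10}.

1, 5, 9, 10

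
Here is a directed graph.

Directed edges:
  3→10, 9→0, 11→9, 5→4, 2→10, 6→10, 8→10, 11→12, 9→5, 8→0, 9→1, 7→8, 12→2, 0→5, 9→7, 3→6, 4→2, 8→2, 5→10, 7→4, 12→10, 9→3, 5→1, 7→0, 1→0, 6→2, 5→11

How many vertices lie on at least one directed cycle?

A vertex is on a directed cycle iff it belongs to a strongly connected component of size ≥ 2 (or has a self-loop).
The vertices on cycles are {0, 1, 5, 7, 8, 9, 11} — 7 in total.

7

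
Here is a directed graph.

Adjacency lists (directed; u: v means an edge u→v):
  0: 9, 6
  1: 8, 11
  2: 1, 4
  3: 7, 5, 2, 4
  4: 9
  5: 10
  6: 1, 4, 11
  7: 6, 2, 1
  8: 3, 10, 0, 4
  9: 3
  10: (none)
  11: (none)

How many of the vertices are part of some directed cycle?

9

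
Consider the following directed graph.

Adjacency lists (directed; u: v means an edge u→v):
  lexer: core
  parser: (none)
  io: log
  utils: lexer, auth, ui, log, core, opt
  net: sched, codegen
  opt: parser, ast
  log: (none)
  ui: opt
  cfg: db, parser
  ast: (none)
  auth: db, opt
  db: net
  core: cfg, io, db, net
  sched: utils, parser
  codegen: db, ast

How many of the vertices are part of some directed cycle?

9

A vertex is on a directed cycle iff it belongs to a strongly connected component of size ≥ 2 (or has a self-loop).
The vertices on cycles are {db, cfg, net, auth, core, lexer, sched, utils, codegen} — 9 in total.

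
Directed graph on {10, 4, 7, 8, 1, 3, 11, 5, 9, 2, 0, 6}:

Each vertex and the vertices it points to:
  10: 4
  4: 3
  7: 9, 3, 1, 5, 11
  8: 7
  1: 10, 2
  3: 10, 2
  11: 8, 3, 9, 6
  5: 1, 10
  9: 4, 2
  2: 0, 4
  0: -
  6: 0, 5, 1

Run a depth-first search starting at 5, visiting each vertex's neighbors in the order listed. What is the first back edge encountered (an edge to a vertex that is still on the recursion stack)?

DFS from 5 (visiting each vertex's neighbors in the order listed); mark gray on enter, black on exit:
5 gray
  1 gray
    10 gray
      4 gray
        3 gray
          3→10: 10 is gray → back edge
First back edge: 3 → 10.

3->10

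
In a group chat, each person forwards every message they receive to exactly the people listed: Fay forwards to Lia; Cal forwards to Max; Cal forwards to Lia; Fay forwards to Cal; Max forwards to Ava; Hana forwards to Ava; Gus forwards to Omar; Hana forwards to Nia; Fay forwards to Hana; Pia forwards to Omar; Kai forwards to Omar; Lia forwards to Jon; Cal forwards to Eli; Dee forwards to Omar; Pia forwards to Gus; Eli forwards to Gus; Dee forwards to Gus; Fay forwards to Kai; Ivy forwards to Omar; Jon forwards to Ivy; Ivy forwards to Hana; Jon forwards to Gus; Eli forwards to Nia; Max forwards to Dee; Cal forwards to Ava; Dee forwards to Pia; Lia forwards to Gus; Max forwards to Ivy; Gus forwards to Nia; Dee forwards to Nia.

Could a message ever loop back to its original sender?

DFS with white/gray/black marking, starting from Dee:
Dee gray
  Gus gray
    Omar gray
    Omar black
    Nia gray
    Nia black
  Gus black
  Dee→Omar: Omar black — skip
  Dee→Nia: Nia black — skip
  Pia gray
    Pia→Omar: Omar black — skip
    Pia→Gus: Gus black — skip
  Pia black
Dee black
Jon gray
  Jon→Gus: Gus black — skip
  Ivy gray
    Ivy→Omar: Omar black — skip
    Hana gray
      Ava gray
      Ava black
      Hana→Nia: Nia black — skip
    Hana black
  Ivy black
Jon black
Cal gray
  Cal→Ava: Ava black — skip
  Eli gray
    Eli→Gus: Gus black — skip
    Eli→Nia: Nia black — skip
  Eli black
  Max gray
    Max→Ava: Ava black — skip
    Max→Dee: Dee black — skip
    Max→Ivy: Ivy black — skip
  Max black
  Lia gray
    Lia→Gus: Gus black — skip
    Lia→Jon: Jon black — skip
  Lia black
Cal black
Fay gray
  Kai gray
    Kai→Omar: Omar black — skip
  Kai black
  Fay→Cal: Cal black — skip
  Fay→Lia: Lia black — skip
  Fay→Hana: Hana black — skip
Fay black
Every edge goes to a white or black vertex — no back edge, so the graph is acyclic.

No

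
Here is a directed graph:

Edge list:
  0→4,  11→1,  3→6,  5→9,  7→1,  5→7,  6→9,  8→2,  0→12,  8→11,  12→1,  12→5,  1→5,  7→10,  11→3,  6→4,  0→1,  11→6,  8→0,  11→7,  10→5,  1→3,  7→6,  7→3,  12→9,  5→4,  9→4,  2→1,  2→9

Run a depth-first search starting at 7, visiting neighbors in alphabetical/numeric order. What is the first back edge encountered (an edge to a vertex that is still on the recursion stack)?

DFS from 7 (visiting neighbors in alphabetical/numeric order); mark gray on enter, black on exit:
7 gray
  1 gray
    3 gray
      6 gray
        4 gray
        4 black
        9 gray
          9→4: 4 black — skip
        9 black
      6 black
    3 black
    5 gray
      5→4: 4 black — skip
      5→7: 7 is gray → back edge
First back edge: 5 → 7.

5->7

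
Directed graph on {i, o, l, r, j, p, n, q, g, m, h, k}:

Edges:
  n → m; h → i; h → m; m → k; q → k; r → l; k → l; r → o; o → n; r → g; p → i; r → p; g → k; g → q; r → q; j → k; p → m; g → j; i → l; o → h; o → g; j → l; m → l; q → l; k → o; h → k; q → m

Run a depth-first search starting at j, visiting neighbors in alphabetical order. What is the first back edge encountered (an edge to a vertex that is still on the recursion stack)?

g→j

DFS from j (visiting neighbors in alphabetical order); mark gray on enter, black on exit:
j gray
  k gray
    l gray
    l black
    o gray
      g gray
        g→j: j is gray → back edge
First back edge: g → j.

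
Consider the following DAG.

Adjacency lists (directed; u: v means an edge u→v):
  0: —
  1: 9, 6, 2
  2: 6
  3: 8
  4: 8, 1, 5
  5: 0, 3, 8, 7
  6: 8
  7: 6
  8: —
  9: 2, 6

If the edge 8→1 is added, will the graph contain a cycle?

Yes

Adding 8→1 creates a cycle iff 1 can already reach 8.
Path from 1: 1 → 6 → 8.
So 1 → … → 8 → 1 is a cycle.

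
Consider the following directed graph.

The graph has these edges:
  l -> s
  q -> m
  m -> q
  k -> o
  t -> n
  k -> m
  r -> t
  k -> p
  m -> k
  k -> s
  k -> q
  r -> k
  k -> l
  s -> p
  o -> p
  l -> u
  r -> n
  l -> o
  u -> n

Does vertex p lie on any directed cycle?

p lies on a cycle iff there is a path from p back to itself.
Exploring from p, it never reaches itself; equivalently, its strongly connected component is a singleton.

No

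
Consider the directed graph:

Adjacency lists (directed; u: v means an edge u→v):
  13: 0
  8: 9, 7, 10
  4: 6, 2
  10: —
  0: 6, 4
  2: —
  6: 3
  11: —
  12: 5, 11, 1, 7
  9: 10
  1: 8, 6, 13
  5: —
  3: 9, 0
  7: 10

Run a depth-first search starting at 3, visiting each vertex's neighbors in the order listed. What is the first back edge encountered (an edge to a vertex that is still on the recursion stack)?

DFS from 3 (visiting each vertex's neighbors in the order listed); mark gray on enter, black on exit:
3 gray
  9 gray
    10 gray
    10 black
  9 black
  0 gray
    6 gray
      6→3: 3 is gray → back edge
First back edge: 6 → 3.

6->3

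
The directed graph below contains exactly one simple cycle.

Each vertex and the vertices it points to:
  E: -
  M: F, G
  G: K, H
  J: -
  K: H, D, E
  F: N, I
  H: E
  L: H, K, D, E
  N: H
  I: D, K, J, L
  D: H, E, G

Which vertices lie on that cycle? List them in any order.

D, G, K

DFS with gray/black marking from G:
G gray
  K gray
    H gray
      E gray
      E black
    H black
    D gray
      D→H: H black — skip
      D→E: E black — skip
      D→G: G is gray → back edge
Back edge closes the cycle G → K → D → G; its vertices are {D, G, K}.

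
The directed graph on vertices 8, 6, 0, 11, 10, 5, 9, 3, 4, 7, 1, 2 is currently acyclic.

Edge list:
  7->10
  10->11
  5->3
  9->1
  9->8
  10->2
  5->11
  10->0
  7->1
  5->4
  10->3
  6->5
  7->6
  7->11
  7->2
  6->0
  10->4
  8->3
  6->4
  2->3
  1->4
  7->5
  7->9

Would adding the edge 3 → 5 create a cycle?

Yes

Adding 3→5 creates a cycle iff 5 can already reach 3.
Path from 5: 5 → 3.
So 5 → … → 3 → 5 is a cycle.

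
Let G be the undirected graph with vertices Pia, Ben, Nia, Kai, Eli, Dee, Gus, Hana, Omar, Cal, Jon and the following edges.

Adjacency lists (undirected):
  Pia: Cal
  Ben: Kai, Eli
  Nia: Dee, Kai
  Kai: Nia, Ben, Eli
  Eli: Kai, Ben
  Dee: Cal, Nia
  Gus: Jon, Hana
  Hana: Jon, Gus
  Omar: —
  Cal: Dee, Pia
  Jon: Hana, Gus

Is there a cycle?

Yes

DFS, tracking each vertex's parent; an edge to a visited non-parent vertex closes a cycle.
Start from Ben:
visit Ben (parent –)
  visit Kai (parent Ben)
    visit Nia (parent Kai)
      visit Dee (parent Nia)
        visit Cal (parent Dee)
          Cal–Dee: parent, skip
          visit Pia (parent Cal)
            Pia–Cal: parent, skip
        Dee–Nia: parent, skip
      Nia–Kai: parent, skip
    Kai–Ben: parent, skip
    visit Eli (parent Kai)
      Eli–Kai: parent, skip
      Eli–Ben: Ben visited and ≠ parent → cycle
Cycle: Ben – Kai – Eli – Ben.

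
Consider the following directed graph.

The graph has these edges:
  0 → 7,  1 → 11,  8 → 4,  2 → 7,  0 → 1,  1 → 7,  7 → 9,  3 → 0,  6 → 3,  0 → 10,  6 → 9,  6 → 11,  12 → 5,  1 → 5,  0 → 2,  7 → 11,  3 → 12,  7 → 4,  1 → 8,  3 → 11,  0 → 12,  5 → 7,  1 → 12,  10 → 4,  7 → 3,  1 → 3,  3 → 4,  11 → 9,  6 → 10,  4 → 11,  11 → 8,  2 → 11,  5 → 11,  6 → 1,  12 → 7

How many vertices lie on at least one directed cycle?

10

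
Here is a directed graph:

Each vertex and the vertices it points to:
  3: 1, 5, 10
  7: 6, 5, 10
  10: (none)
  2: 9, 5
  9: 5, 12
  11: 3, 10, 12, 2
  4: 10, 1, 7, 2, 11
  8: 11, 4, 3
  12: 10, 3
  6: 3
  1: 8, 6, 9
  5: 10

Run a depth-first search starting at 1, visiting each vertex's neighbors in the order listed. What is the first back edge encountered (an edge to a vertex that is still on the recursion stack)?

DFS from 1 (visiting each vertex's neighbors in the order listed); mark gray on enter, black on exit:
1 gray
  8 gray
    11 gray
      3 gray
        3→1: 1 is gray → back edge
First back edge: 3 → 1.

3→1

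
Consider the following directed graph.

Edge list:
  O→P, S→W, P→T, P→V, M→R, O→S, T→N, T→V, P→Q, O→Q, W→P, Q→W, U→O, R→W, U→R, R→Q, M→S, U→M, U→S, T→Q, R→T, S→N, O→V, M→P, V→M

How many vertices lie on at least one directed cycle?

8

A vertex is on a directed cycle iff it belongs to a strongly connected component of size ≥ 2 (or has a self-loop).
The vertices on cycles are {M, P, Q, R, S, T, V, W} — 8 in total.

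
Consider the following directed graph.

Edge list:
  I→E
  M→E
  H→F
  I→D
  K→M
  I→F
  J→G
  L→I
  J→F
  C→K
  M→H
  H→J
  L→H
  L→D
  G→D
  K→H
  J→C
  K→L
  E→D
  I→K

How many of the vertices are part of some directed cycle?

A vertex is on a directed cycle iff it belongs to a strongly connected component of size ≥ 2 (or has a self-loop).
The vertices on cycles are {C, H, I, J, K, L, M} — 7 in total.

7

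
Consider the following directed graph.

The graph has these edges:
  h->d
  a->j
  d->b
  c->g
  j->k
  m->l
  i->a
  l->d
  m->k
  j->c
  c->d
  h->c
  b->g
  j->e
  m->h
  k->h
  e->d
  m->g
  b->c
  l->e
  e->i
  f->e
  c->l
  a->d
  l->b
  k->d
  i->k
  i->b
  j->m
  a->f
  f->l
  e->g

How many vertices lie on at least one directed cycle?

12

A vertex is on a directed cycle iff it belongs to a strongly connected component of size ≥ 2 (or has a self-loop).
The vertices on cycles are {a, b, c, d, e, f, h, i, j, k, l, m} — 12 in total.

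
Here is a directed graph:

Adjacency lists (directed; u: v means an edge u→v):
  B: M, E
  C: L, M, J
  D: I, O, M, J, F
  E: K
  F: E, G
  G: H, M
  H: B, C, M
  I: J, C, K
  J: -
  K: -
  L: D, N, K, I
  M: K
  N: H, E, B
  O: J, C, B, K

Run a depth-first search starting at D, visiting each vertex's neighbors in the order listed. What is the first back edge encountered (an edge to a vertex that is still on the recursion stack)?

DFS from D (visiting each vertex's neighbors in the order listed); mark gray on enter, black on exit:
D gray
  I gray
    J gray
    J black
    C gray
      L gray
        L→D: D is gray → back edge
First back edge: L → D.

L→D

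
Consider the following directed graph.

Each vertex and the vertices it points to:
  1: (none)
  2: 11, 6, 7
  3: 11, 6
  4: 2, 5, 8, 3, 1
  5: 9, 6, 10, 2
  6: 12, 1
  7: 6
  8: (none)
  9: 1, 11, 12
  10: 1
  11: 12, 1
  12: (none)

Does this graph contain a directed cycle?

DFS with white/gray/black marking, starting from 5:
5 gray
  9 gray
    1 gray
    1 black
    11 gray
      12 gray
      12 black
      11→1: 1 black — skip
    11 black
    9→12: 12 black — skip
  9 black
  6 gray
    6→12: 12 black — skip
    6→1: 1 black — skip
  6 black
  10 gray
    10→1: 1 black — skip
  10 black
  2 gray
    2→11: 11 black — skip
    2→6: 6 black — skip
    7 gray
      7→6: 6 black — skip
    7 black
  2 black
5 black
3 gray
  3→11: 11 black — skip
  3→6: 6 black — skip
3 black
4 gray
  4→2: 2 black — skip
  4→5: 5 black — skip
  8 gray
  8 black
  4→3: 3 black — skip
  4→1: 1 black — skip
4 black
Every edge goes to a white or black vertex — no back edge, so the graph is acyclic.

No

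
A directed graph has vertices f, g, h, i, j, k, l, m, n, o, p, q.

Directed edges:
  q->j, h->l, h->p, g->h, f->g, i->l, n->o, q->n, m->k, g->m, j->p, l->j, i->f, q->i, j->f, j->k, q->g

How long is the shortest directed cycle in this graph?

For each vertex v, BFS finds the shortest path from v back to v.
The shortest such closed walk is g → h → l → j → f → g, length 5.

5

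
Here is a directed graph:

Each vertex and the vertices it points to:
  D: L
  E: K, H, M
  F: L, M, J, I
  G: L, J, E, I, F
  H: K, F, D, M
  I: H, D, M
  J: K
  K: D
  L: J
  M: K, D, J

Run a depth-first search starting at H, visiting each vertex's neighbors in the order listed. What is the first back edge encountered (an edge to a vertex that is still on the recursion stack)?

DFS from H (visiting each vertex's neighbors in the order listed); mark gray on enter, black on exit:
H gray
  K gray
    D gray
      L gray
        J gray
          J→K: K is gray → back edge
First back edge: J → K.

J->K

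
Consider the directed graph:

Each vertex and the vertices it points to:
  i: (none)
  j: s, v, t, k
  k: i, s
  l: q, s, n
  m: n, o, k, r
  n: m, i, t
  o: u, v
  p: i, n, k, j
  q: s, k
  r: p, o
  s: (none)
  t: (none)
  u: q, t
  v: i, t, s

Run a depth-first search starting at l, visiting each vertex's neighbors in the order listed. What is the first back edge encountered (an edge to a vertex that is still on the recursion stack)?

m->n

DFS from l (visiting each vertex's neighbors in the order listed); mark gray on enter, black on exit:
l gray
  q gray
    s gray
    s black
    k gray
      i gray
      i black
      k→s: s black — skip
    k black
  q black
  l→s: s black — skip
  n gray
    m gray
      m→n: n is gray → back edge
First back edge: m → n.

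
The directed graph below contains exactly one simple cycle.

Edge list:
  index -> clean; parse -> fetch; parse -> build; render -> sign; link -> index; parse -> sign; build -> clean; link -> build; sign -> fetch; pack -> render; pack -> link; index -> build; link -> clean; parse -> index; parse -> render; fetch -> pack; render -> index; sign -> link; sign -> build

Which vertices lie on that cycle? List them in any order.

pack, sign, fetch, render

DFS with gray/black marking from fetch:
fetch gray
  pack gray
    render gray
      sign gray
        build gray
          clean gray
          clean black
        build black
        link gray
          link→clean: clean black — skip
          link→build: build black — skip
          index gray
            index→clean: clean black — skip
            index→build: build black — skip
          index black
        link black
        sign→fetch: fetch is gray → back edge
Back edge closes the cycle fetch → pack → render → sign → fetch; its vertices are {pack, sign, fetch, render}.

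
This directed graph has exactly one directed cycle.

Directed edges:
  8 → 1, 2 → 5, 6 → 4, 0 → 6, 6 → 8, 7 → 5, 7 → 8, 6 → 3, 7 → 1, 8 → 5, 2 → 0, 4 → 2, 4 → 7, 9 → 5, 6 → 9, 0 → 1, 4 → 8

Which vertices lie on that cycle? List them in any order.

DFS with gray/black marking from 2:
2 gray
  5 gray
  5 black
  0 gray
    6 gray
      4 gray
        4→2: 2 is gray → back edge
Back edge closes the cycle 2 → 0 → 6 → 4 → 2; its vertices are {0, 2, 4, 6}.

0, 2, 4, 6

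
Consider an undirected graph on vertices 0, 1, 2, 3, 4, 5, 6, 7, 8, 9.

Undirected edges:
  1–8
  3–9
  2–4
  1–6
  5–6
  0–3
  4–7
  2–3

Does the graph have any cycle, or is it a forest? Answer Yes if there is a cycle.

No

DFS, tracking each vertex's parent; an edge to a visited non-parent vertex closes a cycle.
Start from 1:
visit 1 (parent –)
  visit 8 (parent 1)
    8–1: parent, skip
  visit 6 (parent 1)
    visit 5 (parent 6)
      5–6: parent, skip
    6–1: parent, skip
visit 0 (parent –)
  visit 3 (parent 0)
    visit 9 (parent 3)
      9–3: parent, skip
    3–0: parent, skip
    visit 2 (parent 3)
      2–3: parent, skip
      visit 4 (parent 2)
        visit 7 (parent 4)
          7–4: parent, skip
        4–2: parent, skip
No non-parent visited neighbor found — the graph is a forest.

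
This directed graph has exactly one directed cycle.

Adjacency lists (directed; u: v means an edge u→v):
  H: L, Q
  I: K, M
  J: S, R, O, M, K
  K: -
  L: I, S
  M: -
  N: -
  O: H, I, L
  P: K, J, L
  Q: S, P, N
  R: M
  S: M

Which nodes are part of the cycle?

H, J, O, P, Q

DFS with gray/black marking from H:
H gray
  L gray
    I gray
      K gray
      K black
      M gray
      M black
    I black
    S gray
      S→M: M black — skip
    S black
  L black
  Q gray
    Q→S: S black — skip
    P gray
      P→K: K black — skip
      J gray
        J→S: S black — skip
        R gray
          R→M: M black — skip
        R black
        O gray
          O→H: H is gray → back edge
Back edge closes the cycle H → Q → P → J → O → H; its vertices are {H, J, O, P, Q}.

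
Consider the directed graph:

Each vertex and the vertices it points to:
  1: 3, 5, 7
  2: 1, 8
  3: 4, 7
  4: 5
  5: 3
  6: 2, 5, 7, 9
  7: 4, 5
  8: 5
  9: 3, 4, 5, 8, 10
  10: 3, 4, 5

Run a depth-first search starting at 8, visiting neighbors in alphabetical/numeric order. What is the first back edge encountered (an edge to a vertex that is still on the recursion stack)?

4->5

DFS from 8 (visiting neighbors in alphabetical/numeric order); mark gray on enter, black on exit:
8 gray
  5 gray
    3 gray
      4 gray
        4→5: 5 is gray → back edge
First back edge: 4 → 5.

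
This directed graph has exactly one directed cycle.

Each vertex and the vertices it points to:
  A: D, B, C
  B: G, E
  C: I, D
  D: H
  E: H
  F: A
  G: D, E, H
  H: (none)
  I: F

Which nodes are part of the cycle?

A, C, F, I

DFS with gray/black marking from A:
A gray
  D gray
    H gray
    H black
  D black
  B gray
    G gray
      G→D: D black — skip
      E gray
        E→H: H black — skip
      E black
      G→H: H black — skip
    G black
    B→E: E black — skip
  B black
  C gray
    I gray
      F gray
        F→A: A is gray → back edge
Back edge closes the cycle A → C → I → F → A; its vertices are {A, C, F, I}.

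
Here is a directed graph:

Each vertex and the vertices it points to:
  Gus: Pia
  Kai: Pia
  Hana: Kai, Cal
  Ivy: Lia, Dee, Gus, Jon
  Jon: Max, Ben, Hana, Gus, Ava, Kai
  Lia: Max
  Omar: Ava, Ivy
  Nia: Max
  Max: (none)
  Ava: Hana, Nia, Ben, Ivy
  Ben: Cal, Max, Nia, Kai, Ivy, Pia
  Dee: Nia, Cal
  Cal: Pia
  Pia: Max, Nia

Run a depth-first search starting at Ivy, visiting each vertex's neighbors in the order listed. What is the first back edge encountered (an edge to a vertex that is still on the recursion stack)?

DFS from Ivy (visiting each vertex's neighbors in the order listed); mark gray on enter, black on exit:
Ivy gray
  Lia gray
    Max gray
    Max black
  Lia black
  Dee gray
    Nia gray
      Nia→Max: Max black — skip
    Nia black
    Cal gray
      Pia gray
        Pia→Max: Max black — skip
        Pia→Nia: Nia black — skip
      Pia black
    Cal black
  Dee black
  Gus gray
    Gus→Pia: Pia black — skip
  Gus black
  Jon gray
    Jon→Max: Max black — skip
    Ben gray
      Ben→Cal: Cal black — skip
      Ben→Max: Max black — skip
      Ben→Nia: Nia black — skip
      Kai gray
        Kai→Pia: Pia black — skip
      Kai black
      Ben→Ivy: Ivy is gray → back edge
First back edge: Ben → Ivy.

Ben→Ivy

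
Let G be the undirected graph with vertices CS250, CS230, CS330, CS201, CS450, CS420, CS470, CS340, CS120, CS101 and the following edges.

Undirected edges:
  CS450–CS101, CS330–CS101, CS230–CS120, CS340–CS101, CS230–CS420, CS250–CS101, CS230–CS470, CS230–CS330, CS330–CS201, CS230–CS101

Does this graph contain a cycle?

Yes

DFS, tracking each vertex's parent; an edge to a visited non-parent vertex closes a cycle.
Start from CS201:
visit CS201 (parent –)
  visit CS330 (parent CS201)
    visit CS101 (parent CS330)
      visit CS250 (parent CS101)
        CS250–CS101: parent, skip
      visit CS450 (parent CS101)
        CS450–CS101: parent, skip
      CS101–CS330: parent, skip
      visit CS230 (parent CS101)
        visit CS420 (parent CS230)
          CS420–CS230: parent, skip
        CS230–CS330: CS330 visited and ≠ parent → cycle
Cycle: CS330 – CS101 – CS230 – CS330.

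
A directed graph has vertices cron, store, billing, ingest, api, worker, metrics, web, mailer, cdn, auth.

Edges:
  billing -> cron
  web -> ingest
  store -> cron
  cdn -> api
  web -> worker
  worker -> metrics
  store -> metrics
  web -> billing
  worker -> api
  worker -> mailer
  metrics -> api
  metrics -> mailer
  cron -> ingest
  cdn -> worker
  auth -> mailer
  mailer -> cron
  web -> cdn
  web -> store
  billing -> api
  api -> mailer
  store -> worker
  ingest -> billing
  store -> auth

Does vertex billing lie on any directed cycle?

Yes

billing is on a cycle iff billing can reach itself via ≥1 edge.
billing → cron → ingest → billing — yes.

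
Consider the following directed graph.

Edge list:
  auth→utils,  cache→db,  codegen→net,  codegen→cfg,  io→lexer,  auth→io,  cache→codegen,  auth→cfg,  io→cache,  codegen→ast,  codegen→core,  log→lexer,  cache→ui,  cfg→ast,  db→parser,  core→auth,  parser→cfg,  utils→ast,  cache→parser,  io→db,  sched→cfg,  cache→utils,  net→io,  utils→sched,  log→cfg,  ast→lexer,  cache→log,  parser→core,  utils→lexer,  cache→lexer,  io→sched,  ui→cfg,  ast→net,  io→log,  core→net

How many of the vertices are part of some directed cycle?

14

A vertex is on a directed cycle iff it belongs to a strongly connected component of size ≥ 2 (or has a self-loop).
The vertices on cycles are {db, io, ui, ast, cfg, log, net, auth, core, cache, sched, utils, parser, codegen} — 14 in total.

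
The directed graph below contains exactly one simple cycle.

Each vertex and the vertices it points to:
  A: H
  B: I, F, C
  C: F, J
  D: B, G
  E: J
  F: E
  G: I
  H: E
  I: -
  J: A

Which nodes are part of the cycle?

DFS with gray/black marking from J:
J gray
  A gray
    H gray
      E gray
        E→J: J is gray → back edge
Back edge closes the cycle J → A → H → E → J; its vertices are {A, E, H, J}.

A, E, H, J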